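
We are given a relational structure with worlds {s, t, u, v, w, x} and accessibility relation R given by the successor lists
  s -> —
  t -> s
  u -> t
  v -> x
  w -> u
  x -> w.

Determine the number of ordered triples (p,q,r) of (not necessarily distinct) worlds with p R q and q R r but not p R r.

4

Enumerating: (u,t,s), (v,x,w), (w,u,t), (x,w,u).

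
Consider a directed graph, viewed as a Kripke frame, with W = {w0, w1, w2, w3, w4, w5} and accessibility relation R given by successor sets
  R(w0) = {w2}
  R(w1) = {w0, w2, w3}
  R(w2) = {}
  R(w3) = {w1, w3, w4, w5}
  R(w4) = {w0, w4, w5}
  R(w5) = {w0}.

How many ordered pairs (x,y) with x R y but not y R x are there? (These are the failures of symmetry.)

8

Enumerating: (w0,w2), (w1,w0), (w1,w2), (w3,w4), (w3,w5), (w4,w0), (w4,w5), (w5,w0).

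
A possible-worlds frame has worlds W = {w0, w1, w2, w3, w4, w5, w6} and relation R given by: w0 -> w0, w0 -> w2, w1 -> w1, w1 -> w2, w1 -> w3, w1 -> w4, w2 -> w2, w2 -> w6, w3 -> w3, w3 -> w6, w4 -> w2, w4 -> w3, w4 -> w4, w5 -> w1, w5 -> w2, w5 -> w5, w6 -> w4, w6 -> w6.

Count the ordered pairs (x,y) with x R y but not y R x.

Enumerating: (w0,w2), (w1,w2), (w1,w3), (w1,w4), (w2,w6), (w3,w6), (w4,w2), (w4,w3), (w5,w1), (w5,w2), (w6,w4).

11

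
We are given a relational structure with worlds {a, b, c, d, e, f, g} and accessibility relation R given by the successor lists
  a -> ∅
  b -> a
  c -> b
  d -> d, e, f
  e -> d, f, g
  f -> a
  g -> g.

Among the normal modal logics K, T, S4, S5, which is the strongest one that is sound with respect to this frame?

K

Reflexive (axiom T): no — a is not related to itself.
Transitive (axiom 4): no — c R b and b R a, but not c R a.
Euclidean (axiom 5): no — d R f and d R e, but not f R e.
So F validates K; T would additionally require R to be reflexive. The strongest is K.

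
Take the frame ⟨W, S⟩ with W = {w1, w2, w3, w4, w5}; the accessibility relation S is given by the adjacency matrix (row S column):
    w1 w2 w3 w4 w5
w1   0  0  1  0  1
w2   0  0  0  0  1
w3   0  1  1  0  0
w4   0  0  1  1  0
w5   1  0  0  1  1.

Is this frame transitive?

Transitive: no — w1 S w3 and w3 S w2, but not w1 S w2.

No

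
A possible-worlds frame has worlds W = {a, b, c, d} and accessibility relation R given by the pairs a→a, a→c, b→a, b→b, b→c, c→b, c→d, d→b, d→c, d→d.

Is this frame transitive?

Transitive: no — a R c and c R b, but not a R b.

No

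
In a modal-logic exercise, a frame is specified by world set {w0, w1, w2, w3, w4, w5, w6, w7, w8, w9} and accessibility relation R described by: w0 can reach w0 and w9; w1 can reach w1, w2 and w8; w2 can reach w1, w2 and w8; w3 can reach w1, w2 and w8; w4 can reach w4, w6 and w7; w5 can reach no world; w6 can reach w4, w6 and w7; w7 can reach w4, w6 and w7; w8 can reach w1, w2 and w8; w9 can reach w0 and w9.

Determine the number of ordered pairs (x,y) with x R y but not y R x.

Enumerating: (w3,w1), (w3,w2), (w3,w8).

3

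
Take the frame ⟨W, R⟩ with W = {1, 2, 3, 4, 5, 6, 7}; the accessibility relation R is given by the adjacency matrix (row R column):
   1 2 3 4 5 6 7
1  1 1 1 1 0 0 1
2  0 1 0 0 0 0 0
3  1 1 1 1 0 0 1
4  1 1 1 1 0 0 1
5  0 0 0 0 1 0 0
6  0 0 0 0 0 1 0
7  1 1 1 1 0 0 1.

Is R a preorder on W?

Reflexive: yes — every world is R-related to itself.
Transitive: yes — every two-step R-path is closed by a direct edge.
So R is a preorder.

Yes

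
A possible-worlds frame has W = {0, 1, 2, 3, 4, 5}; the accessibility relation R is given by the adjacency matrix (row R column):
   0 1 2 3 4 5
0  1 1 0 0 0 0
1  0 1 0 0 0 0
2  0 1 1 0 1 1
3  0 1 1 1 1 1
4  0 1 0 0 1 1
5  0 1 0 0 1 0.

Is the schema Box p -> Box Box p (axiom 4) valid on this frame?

Axiom 4 corresponds to the accessibility relation being transitive.
Transitive: no — 5 R 4 and 4 R 5, but not 5 R 5.

No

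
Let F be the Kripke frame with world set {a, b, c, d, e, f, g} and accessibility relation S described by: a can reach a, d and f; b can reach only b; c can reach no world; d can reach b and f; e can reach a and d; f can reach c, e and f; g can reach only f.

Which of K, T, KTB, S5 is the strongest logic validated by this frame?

Reflexive (axiom T): no — c is not related to itself.
Symmetric (axiom B): no — a S d but not d S a.
Euclidean (axiom 5): no — a S f and a S d, but not f S d.
So F validates K; T would additionally require S to be reflexive. The strongest is K.

K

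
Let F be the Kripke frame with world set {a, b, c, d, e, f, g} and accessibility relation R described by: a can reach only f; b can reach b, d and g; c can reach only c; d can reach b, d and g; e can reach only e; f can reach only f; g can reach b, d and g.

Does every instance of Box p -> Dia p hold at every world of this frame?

Yes

The schema D characterises exactly the serial frames.
Serial: yes — every world has a successor (e.g. a R f).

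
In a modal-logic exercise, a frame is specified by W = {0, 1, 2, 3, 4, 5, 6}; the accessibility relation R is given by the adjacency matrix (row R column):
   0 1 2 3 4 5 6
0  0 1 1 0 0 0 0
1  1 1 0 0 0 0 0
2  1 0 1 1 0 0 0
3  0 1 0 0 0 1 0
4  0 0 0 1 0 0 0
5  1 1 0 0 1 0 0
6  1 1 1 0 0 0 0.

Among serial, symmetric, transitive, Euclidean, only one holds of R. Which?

serial

Serial: yes — every world has a successor (e.g. 0 R 1).
Symmetric: no — 2 R 3 but not 3 R 2.
Transitive: no — 0 R 2 and 2 R 3, but not 0 R 3.
Euclidean: no — 0 R 1 and 0 R 2, but not 1 R 2.
Only serial holds.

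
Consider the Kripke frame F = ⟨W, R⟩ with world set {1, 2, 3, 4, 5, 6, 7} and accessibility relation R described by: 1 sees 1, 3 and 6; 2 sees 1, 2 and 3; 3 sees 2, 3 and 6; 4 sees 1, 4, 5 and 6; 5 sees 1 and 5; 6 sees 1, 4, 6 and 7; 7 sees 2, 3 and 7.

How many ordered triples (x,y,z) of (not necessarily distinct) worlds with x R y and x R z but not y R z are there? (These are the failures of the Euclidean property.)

Enumerating: (1,3,1), (1,6,3), (2,1,2), (2,3,1), (3,2,6), (3,6,2), (3,6,3), (4,1,4), (4,1,5), (4,5,4), (4,5,6), (4,6,5), … and 9 more.
Total: 21.

21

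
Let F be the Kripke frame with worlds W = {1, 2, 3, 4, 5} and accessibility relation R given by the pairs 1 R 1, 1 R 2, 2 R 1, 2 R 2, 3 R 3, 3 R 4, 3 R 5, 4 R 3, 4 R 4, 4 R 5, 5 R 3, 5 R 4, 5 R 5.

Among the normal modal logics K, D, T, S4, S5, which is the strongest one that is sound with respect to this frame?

S5

Serial (axiom D): yes — every world has a successor (e.g. 1 R 1).
Reflexive (axiom T): yes — every world is R-related to itself.
Transitive (axiom 4): yes — every two-step R-path is closed by a direct edge.
Euclidean (axiom 5): yes — any two successors of a common world are R-related.
So F validates K, D, T, S4, S5. The strongest is S5.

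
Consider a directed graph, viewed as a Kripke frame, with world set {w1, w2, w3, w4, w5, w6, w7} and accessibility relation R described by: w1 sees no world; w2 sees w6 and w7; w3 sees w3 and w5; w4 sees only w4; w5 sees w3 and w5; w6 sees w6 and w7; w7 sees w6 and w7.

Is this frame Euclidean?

Yes

Euclidean: yes — any two successors of a common world are R-related.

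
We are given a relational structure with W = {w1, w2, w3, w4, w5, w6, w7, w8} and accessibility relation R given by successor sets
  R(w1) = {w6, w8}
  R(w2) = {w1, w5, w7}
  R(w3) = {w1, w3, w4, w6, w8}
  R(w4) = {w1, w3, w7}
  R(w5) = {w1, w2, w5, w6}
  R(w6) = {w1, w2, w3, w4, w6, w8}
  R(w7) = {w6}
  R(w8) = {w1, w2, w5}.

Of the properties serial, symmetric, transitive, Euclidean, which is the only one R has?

Serial: yes — every world has a successor (e.g. w1 R w6).
Symmetric: no — w2 R w1 but not w1 R w2.
Transitive: no — w1 R w6 and w6 R w2, but not w1 R w2.
Euclidean: no — w1 R w8 and w1 R w6, but not w8 R w6.
Only serial holds.

serial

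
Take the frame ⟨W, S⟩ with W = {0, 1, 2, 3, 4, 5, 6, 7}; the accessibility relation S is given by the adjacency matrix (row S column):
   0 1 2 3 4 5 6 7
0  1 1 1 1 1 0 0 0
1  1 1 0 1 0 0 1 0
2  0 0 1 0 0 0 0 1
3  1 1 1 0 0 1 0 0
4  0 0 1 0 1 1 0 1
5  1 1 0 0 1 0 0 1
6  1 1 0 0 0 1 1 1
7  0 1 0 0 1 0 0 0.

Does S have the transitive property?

No

Transitive: no — 0 S 1 and 1 S 6, but not 0 S 6.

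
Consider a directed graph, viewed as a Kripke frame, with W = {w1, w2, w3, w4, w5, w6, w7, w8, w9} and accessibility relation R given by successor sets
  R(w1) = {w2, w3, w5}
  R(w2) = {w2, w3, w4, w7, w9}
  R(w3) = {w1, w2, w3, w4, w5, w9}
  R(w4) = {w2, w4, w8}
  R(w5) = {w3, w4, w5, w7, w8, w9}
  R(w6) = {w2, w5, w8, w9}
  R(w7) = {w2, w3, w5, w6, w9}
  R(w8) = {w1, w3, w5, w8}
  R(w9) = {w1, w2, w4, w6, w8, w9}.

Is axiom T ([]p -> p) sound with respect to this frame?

No

By correspondence theory, T is valid on a frame iff R is reflexive.
Reflexive: no — w1 is not related to itself.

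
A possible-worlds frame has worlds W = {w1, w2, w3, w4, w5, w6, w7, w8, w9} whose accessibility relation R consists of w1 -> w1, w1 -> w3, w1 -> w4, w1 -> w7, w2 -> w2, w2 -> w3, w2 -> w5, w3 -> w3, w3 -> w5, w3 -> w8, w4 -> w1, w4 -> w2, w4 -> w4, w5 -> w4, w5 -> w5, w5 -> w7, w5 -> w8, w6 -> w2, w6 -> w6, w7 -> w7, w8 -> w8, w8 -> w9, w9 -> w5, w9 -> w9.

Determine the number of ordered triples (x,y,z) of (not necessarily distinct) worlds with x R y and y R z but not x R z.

23

Enumerating: (w1,w3,w5), (w1,w3,w8), (w1,w4,w2), (w2,w3,w8), (w2,w5,w4), (w2,w5,w7), (w2,w5,w8), (w3,w5,w4), (w3,w5,w7), (w3,w8,w9), (w4,w1,w3), (w4,w1,w7), … and 11 more.
Total: 23.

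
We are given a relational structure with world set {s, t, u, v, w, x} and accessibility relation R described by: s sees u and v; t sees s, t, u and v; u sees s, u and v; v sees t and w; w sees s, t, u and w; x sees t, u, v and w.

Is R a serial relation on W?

Yes

Serial: yes — every world has a successor (e.g. s R u).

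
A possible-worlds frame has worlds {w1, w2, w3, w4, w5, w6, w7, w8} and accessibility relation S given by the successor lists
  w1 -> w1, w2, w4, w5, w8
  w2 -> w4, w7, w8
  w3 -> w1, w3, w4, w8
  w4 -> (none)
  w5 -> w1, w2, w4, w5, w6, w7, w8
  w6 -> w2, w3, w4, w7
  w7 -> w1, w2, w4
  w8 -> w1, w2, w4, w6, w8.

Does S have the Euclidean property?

Euclidean: no — w1 S w2 and w1 S w5, but not w2 S w5.

No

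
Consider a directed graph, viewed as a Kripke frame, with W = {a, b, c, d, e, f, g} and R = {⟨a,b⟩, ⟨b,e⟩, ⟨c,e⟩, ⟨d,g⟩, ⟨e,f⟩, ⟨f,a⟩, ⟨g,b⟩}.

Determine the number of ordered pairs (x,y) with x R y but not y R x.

7

Enumerating: (a,b), (b,e), (c,e), (d,g), (e,f), (f,a), (g,b).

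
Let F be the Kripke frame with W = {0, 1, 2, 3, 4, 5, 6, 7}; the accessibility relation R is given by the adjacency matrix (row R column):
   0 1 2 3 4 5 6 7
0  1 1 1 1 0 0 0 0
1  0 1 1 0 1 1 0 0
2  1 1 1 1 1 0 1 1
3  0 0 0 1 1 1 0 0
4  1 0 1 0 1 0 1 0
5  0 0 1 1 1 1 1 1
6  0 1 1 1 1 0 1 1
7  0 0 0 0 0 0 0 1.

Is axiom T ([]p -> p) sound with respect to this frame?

Yes

Axiom T corresponds to the accessibility relation being reflexive.
Reflexive: yes — every world is R-related to itself.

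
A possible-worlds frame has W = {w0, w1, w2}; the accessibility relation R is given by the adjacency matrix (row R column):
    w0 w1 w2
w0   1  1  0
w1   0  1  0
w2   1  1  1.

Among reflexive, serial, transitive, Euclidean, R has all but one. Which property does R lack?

Euclidean

Reflexive: yes — every world is R-related to itself.
Serial: yes — every world has a successor (e.g. w0 R w0).
Transitive: yes — every two-step R-path is closed by a direct edge.
Euclidean: no — w2 R w1 and w2 R w0, but not w1 R w0.
Only Euclidean fails.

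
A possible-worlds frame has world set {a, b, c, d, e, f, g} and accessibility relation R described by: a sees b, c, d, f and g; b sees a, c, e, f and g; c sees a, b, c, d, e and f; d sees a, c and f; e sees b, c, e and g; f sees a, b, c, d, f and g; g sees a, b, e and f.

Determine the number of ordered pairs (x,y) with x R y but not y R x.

0

R is symmetric; there are no such tuples.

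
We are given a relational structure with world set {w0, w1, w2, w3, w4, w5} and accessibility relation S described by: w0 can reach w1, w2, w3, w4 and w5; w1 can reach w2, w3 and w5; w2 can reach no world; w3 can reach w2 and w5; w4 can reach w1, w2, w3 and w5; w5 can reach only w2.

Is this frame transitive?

Yes

Transitive: yes — every two-step S-path is closed by a direct edge.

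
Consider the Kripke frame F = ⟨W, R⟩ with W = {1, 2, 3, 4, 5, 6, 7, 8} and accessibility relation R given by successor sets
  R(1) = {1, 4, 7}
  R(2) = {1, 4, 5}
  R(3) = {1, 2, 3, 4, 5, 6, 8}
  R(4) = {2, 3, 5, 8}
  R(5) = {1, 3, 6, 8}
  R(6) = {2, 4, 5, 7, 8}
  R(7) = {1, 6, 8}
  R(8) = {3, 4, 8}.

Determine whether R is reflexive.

No

Reflexive: no — 2 is not related to itself.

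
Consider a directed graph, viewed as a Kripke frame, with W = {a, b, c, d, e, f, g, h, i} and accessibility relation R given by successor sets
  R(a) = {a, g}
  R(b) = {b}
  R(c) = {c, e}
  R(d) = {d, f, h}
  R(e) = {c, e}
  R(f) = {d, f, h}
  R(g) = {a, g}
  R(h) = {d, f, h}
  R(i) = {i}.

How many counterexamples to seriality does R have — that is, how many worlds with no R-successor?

0

R is serial; there are no such worlds.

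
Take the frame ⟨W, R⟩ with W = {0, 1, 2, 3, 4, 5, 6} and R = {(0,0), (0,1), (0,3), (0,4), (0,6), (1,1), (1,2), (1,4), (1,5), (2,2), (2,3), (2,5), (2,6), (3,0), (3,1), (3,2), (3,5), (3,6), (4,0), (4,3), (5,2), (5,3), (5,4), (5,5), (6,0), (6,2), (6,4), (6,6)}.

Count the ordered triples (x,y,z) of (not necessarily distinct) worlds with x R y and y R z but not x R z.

39

Enumerating: (0,1,2), (0,1,5), (0,3,2), (0,3,5), (0,6,2), (1,2,3), (1,2,6), (1,4,0), (1,4,3), (1,5,3), (2,3,0), (2,3,1), … and 27 more.
Total: 39.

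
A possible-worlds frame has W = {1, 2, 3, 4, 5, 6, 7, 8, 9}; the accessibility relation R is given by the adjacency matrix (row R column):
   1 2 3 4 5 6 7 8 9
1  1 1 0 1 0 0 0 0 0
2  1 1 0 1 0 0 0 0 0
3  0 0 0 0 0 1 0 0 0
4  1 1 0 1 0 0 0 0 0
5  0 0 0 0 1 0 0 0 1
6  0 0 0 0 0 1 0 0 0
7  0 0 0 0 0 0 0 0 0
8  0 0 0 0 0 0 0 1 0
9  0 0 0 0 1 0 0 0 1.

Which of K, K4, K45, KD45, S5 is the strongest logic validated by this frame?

K45

Transitive (axiom 4): yes — every two-step R-path is closed by a direct edge.
Euclidean (axiom 5): yes — any two successors of a common world are R-related.
Serial (axiom D): no — 7 has no R-successor.
Reflexive (axiom T): no — 3 is not related to itself.
So F validates K, K4, K45; KD45 would additionally require R to be serial. The strongest is K45.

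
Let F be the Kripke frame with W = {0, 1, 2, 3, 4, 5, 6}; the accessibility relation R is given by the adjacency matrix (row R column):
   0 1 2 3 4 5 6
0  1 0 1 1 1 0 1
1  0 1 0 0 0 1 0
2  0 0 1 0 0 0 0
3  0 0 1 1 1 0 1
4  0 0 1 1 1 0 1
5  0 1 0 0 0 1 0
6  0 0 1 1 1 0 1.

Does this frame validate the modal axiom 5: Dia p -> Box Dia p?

By correspondence theory, 5 is valid on a frame iff R is Euclidean.
Euclidean: no — 0 R 2 and 0 R 3, but not 2 R 3.

No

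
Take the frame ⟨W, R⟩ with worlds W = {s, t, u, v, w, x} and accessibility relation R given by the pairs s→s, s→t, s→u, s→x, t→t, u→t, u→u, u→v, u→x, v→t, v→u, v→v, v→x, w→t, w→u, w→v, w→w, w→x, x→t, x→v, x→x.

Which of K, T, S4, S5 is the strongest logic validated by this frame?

T

Reflexive (axiom T): yes — every world is R-related to itself.
Transitive (axiom 4): no — s R u and u R v, but not s R v.
Euclidean (axiom 5): no — s R t and s R u, but not t R u.
So F validates K, T; S4 would additionally require R to be transitive. The strongest is T.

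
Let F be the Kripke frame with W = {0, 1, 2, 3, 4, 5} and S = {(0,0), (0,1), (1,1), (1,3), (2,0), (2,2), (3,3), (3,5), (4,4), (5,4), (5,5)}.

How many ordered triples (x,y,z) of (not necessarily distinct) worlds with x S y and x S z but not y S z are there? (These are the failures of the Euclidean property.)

Enumerating: (0,1,0), (1,3,1), (2,0,2), (3,5,3), (5,4,5).

5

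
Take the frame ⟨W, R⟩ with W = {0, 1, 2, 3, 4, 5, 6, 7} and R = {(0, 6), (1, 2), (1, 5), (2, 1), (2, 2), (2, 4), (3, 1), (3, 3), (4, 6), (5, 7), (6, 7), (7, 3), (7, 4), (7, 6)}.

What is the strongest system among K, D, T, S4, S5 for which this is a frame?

Serial (axiom D): yes — every world has a successor (e.g. 0 R 6).
Reflexive (axiom T): no — 0 is not related to itself.
Transitive (axiom 4): no — 0 R 6 and 6 R 7, but not 0 R 7.
Euclidean (axiom 5): no — 1 R 2 and 1 R 5, but not 2 R 5.
So F validates K, D; T would additionally require R to be reflexive. The strongest is D.

D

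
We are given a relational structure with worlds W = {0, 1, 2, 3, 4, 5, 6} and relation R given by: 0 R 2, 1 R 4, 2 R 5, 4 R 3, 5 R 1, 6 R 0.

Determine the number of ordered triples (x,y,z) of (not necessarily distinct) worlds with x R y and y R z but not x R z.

Enumerating: (0,2,5), (1,4,3), (2,5,1), (5,1,4), (6,0,2).

5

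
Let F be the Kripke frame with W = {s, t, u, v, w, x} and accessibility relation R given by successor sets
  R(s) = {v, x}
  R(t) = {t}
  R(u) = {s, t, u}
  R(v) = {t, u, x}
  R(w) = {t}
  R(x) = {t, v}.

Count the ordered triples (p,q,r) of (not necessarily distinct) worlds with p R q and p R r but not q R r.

Enumerating: (s,v,v), (s,x,x), (u,s,s), (u,s,t), (u,s,u), (u,t,s), (u,t,u), (v,t,u), (v,t,x), (v,u,x), (v,x,u), (v,x,x), (x,t,v), (x,v,v).

14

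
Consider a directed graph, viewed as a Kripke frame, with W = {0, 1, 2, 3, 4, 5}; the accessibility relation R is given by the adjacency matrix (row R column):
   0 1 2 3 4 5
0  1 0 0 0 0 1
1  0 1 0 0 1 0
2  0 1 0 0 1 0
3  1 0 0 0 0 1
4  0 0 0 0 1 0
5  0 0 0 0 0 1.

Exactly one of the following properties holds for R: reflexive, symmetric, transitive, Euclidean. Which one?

Reflexive: no — 2 is not related to itself.
Symmetric: no — 0 R 5 but not 5 R 0.
Transitive: yes — every two-step R-path is closed by a direct edge.
Euclidean: no — 2 R 4 and 2 R 1, but not 4 R 1.
Only transitive holds.

transitive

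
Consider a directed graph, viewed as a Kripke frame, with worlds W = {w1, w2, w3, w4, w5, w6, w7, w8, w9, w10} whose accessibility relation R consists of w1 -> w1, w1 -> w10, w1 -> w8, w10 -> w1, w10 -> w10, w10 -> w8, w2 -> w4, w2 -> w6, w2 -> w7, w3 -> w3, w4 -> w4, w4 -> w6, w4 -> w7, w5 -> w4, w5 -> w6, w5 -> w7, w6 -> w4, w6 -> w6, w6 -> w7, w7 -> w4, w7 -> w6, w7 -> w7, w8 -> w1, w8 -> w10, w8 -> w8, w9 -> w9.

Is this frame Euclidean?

Euclidean: yes — any two successors of a common world are R-related.

Yes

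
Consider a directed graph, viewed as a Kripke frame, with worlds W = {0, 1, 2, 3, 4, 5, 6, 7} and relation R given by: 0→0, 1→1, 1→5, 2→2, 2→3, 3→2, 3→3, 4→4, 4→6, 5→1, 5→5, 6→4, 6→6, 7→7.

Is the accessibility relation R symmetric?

Yes

Symmetric: yes — every pair in R has its reverse in R.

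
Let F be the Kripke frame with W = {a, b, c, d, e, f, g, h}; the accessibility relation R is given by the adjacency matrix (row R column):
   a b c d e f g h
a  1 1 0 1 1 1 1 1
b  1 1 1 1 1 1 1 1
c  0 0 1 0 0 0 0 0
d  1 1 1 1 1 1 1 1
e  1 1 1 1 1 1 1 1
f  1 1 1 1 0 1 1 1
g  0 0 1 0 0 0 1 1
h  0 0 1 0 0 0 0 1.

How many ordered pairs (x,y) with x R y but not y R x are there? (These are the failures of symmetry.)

18

Enumerating: (a,g), (a,h), (b,c), (b,g), (b,h), (d,c), (d,g), (d,h), (e,c), (e,f), (e,g), (e,h), (f,c), (f,g), (f,h), (g,c), (g,h), (h,c).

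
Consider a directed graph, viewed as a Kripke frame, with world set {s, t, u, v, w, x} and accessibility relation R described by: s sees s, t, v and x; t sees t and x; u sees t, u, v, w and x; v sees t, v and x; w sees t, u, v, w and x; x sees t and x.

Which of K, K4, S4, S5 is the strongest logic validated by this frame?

S4

Transitive (axiom 4): yes — every two-step R-path is closed by a direct edge.
Reflexive (axiom T): yes — every world is R-related to itself.
Euclidean (axiom 5): no — s R t and s R v, but not t R v.
So F validates K, K4, S4; S5 would additionally require R to be Euclidean. The strongest is S4.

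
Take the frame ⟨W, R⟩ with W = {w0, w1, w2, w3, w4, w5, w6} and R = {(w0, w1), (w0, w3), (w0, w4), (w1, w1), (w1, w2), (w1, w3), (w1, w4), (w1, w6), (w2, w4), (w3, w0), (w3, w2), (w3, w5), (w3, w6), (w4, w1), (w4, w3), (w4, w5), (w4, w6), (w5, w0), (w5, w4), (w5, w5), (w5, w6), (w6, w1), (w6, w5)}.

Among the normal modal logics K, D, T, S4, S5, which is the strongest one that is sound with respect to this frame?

D

Serial (axiom D): yes — every world has a successor (e.g. w0 R w1).
Reflexive (axiom T): no — w0 is not related to itself.
Transitive (axiom 4): no — w0 R w1 and w1 R w2, but not w0 R w2.
Euclidean (axiom 5): no — w0 R w3 and w0 R w1, but not w3 R w1.
So F validates K, D; T would additionally require R to be reflexive. The strongest is D.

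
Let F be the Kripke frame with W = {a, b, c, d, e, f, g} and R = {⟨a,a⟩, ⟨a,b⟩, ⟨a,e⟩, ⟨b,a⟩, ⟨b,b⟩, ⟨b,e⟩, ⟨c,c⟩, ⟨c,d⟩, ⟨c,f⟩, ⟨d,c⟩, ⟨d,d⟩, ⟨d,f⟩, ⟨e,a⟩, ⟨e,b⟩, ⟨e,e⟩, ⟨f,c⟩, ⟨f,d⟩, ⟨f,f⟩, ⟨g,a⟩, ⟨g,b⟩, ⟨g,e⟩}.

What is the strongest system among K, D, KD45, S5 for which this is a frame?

KD45

Serial (axiom D): yes — every world has a successor (e.g. a R a).
Euclidean (axiom 5): yes — any two successors of a common world are R-related.
Transitive (axiom 4): yes — every two-step R-path is closed by a direct edge.
Reflexive (axiom T): no — g is not related to itself.
So F validates K, D, KD45; S5 would additionally require R to be reflexive. The strongest is KD45.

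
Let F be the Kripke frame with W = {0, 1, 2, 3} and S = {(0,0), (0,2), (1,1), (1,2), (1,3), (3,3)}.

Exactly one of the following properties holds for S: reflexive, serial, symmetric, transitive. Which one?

transitive

Reflexive: no — 2 is not related to itself.
Serial: no — 2 has no S-successor.
Symmetric: no — 0 S 2 but not 2 S 0.
Transitive: yes — every two-step S-path is closed by a direct edge.
Only transitive holds.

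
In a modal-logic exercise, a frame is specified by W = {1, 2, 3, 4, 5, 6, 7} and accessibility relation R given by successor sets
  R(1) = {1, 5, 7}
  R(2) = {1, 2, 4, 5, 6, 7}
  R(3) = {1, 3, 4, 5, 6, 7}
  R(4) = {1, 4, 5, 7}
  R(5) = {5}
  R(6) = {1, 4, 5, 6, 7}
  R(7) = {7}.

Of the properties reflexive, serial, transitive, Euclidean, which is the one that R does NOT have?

Reflexive: yes — every world is R-related to itself.
Serial: yes — every world has a successor (e.g. 1 R 1).
Transitive: yes — every two-step R-path is closed by a direct edge.
Euclidean: no — 1 R 5 and 1 R 7, but not 5 R 7.
Only Euclidean fails.

Euclidean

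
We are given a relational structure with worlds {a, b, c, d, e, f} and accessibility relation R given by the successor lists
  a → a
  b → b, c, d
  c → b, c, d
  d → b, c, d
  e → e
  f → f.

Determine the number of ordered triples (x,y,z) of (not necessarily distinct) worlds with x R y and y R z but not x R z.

R is transitive; there are no such tuples.

0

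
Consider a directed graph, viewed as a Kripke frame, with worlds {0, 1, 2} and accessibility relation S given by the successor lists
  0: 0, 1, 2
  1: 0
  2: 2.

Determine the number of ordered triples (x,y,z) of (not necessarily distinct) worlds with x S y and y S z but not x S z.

Enumerating: (1,0,1), (1,0,2).

2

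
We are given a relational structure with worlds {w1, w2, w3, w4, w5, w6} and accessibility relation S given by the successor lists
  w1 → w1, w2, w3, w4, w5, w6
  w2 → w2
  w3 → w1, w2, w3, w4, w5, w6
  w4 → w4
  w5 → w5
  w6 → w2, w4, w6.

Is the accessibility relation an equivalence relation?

Reflexive: yes — every world is S-related to itself.
Symmetric: no — w1 S w2 but not w2 S w1.
Transitive: yes — every two-step S-path is closed by a direct edge.
So S is not an equivalence relation.

No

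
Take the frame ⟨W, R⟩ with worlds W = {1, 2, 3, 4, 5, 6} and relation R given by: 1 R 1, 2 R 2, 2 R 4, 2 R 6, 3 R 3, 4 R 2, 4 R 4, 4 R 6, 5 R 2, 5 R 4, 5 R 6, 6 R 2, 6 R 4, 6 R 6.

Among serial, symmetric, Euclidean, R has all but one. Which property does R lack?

Serial: yes — every world has a successor (e.g. 1 R 1).
Symmetric: no — 5 R 2 but not 2 R 5.
Euclidean: yes — any two successors of a common world are R-related.
Only symmetric fails.

symmetric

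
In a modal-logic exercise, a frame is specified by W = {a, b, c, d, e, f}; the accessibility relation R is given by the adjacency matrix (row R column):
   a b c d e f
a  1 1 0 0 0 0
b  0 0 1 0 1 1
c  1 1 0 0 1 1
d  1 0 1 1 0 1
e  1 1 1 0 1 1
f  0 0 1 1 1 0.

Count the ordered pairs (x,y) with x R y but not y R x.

6

Enumerating: (a,b), (b,f), (c,a), (d,a), (d,c), (e,a).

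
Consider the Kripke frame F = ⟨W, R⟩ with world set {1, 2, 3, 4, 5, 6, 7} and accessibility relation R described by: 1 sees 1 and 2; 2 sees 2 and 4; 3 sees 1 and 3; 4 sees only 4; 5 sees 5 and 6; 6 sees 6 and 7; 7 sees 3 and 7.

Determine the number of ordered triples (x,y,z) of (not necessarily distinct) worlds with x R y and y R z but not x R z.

5

Enumerating: (1,2,4), (3,1,2), (5,6,7), (6,7,3), (7,3,1).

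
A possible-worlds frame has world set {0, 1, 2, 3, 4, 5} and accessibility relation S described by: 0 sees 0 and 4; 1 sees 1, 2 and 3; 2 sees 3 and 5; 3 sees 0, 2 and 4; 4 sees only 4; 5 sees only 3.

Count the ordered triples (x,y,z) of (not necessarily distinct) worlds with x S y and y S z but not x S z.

Enumerating: (1,2,5), (1,3,0), (1,3,4), (2,3,0), (2,3,2), (2,3,4), (3,2,3), (3,2,5), (5,3,0), (5,3,2), (5,3,4).

11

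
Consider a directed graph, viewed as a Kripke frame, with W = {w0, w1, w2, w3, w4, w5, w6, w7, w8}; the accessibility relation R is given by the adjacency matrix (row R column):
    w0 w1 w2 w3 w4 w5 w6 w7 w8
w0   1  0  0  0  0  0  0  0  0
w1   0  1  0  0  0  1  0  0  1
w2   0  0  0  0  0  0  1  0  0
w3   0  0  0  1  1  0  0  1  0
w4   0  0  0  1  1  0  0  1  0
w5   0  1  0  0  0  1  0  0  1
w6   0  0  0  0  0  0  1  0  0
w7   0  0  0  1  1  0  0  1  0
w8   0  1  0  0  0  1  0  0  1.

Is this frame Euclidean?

Yes

Euclidean: yes — any two successors of a common world are R-related.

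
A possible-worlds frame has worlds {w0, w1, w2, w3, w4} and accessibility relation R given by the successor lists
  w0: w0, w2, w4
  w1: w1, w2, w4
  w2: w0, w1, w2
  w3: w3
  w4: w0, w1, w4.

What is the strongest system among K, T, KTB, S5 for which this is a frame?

KTB

Reflexive (axiom T): yes — every world is R-related to itself.
Symmetric (axiom B): yes — every pair in R has its reverse in R.
Euclidean (axiom 5): no — w0 R w2 and w0 R w4, but not w2 R w4.
So F validates K, T, KTB; S5 would additionally require R to be Euclidean. The strongest is KTB.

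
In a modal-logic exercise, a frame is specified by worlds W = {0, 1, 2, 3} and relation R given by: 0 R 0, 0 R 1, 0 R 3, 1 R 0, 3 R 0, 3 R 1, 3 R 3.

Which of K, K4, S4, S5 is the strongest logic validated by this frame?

K

Transitive (axiom 4): no — 1 R 0 and 0 R 3, but not 1 R 3.
Reflexive (axiom T): no — 1 is not related to itself.
Euclidean (axiom 5): no — 0 R 1 and 0 R 3, but not 1 R 3.
So F validates K; K4 would additionally require R to be transitive. The strongest is K.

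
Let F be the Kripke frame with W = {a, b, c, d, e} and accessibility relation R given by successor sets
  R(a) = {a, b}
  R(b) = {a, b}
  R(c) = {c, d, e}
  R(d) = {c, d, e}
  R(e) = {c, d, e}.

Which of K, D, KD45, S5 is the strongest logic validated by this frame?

Serial (axiom D): yes — every world has a successor (e.g. a R a).
Euclidean (axiom 5): yes — any two successors of a common world are R-related.
Transitive (axiom 4): yes — every two-step R-path is closed by a direct edge.
Reflexive (axiom T): yes — every world is R-related to itself.
So F validates K, D, KD45, S5. The strongest is S5.

S5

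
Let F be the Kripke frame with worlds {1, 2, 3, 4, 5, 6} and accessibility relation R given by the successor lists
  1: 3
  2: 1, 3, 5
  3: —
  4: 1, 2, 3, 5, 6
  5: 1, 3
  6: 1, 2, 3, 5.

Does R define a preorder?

No

Reflexive: no — 1 is not related to itself.
Transitive: yes — every two-step R-path is closed by a direct edge.
So R is not a preorder.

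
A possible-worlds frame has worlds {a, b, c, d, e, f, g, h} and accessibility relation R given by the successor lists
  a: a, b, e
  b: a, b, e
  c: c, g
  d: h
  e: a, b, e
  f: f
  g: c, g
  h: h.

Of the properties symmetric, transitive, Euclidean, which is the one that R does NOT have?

symmetric

Symmetric: no — d R h but not h R d.
Transitive: yes — every two-step R-path is closed by a direct edge.
Euclidean: yes — any two successors of a common world are R-related.
Only symmetric fails.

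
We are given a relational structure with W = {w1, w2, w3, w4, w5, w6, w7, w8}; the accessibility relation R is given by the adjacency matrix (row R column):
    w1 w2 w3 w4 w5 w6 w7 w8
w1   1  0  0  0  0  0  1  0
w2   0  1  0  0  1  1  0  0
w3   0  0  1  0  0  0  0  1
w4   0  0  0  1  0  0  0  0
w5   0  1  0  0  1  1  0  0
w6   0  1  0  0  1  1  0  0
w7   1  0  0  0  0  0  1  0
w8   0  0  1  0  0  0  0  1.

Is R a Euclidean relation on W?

Yes

Euclidean: yes — any two successors of a common world are R-related.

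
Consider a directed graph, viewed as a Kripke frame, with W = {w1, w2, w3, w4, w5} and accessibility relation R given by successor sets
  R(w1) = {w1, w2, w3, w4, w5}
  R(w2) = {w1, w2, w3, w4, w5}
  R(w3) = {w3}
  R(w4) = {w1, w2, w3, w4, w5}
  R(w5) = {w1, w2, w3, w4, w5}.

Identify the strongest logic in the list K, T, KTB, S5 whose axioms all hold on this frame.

Reflexive (axiom T): yes — every world is R-related to itself.
Symmetric (axiom B): no — w1 R w3 but not w3 R w1.
Euclidean (axiom 5): no — w1 R w3 and w1 R w2, but not w3 R w2.
So F validates K, T; KTB would additionally require R to be symmetric. The strongest is T.

T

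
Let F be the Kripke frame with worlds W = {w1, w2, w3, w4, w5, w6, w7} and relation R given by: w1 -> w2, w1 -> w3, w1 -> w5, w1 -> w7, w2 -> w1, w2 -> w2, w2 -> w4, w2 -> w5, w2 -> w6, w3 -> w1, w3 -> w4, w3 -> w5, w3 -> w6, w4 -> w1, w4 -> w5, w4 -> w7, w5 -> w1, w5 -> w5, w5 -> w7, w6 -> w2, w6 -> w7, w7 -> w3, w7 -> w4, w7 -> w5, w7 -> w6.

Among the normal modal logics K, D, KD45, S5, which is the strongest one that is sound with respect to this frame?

D

Serial (axiom D): yes — every world has a successor (e.g. w1 R w2).
Euclidean (axiom 5): no — w1 R w2 and w1 R w3, but not w2 R w3.
Transitive (axiom 4): no — w1 R w2 and w2 R w4, but not w1 R w4.
Reflexive (axiom T): no — w1 is not related to itself.
So F validates K, D; KD45 would additionally require R to be Euclidean and transitive. The strongest is D.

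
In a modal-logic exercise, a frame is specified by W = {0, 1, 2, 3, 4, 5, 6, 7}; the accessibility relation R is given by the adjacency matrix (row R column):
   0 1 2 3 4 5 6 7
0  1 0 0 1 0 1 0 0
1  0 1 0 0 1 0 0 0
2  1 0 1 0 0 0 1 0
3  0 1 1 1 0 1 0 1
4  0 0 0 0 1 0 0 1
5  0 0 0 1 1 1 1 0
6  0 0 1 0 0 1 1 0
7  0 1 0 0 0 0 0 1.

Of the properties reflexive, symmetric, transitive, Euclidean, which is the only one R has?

Reflexive: yes — every world is R-related to itself.
Symmetric: no — 0 R 3 but not 3 R 0.
Transitive: no — 0 R 3 and 3 R 1, but not 0 R 1.
Euclidean: no — 2 R 0 and 2 R 6, but not 0 R 6.
Only reflexive holds.

reflexive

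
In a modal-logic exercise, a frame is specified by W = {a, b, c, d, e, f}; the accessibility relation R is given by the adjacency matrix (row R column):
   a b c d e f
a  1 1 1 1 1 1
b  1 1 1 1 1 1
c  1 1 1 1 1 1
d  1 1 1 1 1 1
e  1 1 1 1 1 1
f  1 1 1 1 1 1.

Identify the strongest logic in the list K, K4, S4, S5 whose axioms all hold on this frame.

Transitive (axiom 4): yes — every two-step R-path is closed by a direct edge.
Reflexive (axiom T): yes — every world is R-related to itself.
Euclidean (axiom 5): yes — any two successors of a common world are R-related.
So F validates K, K4, S4, S5. The strongest is S5.

S5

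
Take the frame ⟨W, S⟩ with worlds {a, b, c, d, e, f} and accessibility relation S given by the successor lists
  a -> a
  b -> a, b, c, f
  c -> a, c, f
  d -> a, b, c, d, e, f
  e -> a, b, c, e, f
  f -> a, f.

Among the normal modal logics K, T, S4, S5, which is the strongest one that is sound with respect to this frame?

S4

Reflexive (axiom T): yes — every world is S-related to itself.
Transitive (axiom 4): yes — every two-step S-path is closed by a direct edge.
Euclidean (axiom 5): no — b S a and b S c, but not a S c.
So F validates K, T, S4; S5 would additionally require S to be Euclidean. The strongest is S4.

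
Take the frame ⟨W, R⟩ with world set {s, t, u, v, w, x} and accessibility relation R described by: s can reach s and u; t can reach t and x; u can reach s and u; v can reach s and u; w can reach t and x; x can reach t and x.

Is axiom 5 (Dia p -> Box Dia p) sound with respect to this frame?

Yes

By correspondence theory, 5 is valid on a frame iff R is Euclidean.
Euclidean: yes — any two successors of a common world are R-related.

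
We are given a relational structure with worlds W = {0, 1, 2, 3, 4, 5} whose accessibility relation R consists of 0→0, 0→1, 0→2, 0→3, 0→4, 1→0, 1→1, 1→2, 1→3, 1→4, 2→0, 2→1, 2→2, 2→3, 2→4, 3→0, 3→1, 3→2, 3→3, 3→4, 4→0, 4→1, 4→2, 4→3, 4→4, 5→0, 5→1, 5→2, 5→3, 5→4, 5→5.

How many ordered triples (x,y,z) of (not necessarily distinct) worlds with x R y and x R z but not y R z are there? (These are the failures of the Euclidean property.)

Enumerating: (5,0,5), (5,1,5), (5,2,5), (5,3,5), (5,4,5).

5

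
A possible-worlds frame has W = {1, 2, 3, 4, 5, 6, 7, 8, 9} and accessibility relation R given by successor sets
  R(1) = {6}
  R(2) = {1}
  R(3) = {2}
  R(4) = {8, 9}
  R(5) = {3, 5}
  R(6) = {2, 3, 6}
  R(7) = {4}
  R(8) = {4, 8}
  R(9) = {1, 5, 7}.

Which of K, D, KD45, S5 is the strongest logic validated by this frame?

D

Serial (axiom D): yes — every world has a successor (e.g. 1 R 6).
Euclidean (axiom 5): no — 4 R 8 and 4 R 9, but not 8 R 9.
Transitive (axiom 4): no — 1 R 6 and 6 R 2, but not 1 R 2.
Reflexive (axiom T): no — 1 is not related to itself.
So F validates K, D; KD45 would additionally require R to be Euclidean and transitive. The strongest is D.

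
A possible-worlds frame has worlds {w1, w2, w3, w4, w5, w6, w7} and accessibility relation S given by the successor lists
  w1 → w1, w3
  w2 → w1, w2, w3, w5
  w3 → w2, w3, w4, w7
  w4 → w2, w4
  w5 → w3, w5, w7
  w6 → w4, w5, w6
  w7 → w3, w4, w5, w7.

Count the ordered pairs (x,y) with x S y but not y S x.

9

Enumerating: (w1,w3), (w2,w1), (w2,w5), (w3,w4), (w4,w2), (w5,w3), (w6,w4), (w6,w5), (w7,w4).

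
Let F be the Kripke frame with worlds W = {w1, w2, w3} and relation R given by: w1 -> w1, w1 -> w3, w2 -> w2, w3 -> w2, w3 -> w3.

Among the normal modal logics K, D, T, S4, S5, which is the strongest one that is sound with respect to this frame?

T

Serial (axiom D): yes — every world has a successor (e.g. w1 R w1).
Reflexive (axiom T): yes — every world is R-related to itself.
Transitive (axiom 4): no — w1 R w3 and w3 R w2, but not w1 R w2.
Euclidean (axiom 5): no — w1 R w3 and w1 R w1, but not w3 R w1.
So F validates K, D, T; S4 would additionally require R to be transitive. The strongest is T.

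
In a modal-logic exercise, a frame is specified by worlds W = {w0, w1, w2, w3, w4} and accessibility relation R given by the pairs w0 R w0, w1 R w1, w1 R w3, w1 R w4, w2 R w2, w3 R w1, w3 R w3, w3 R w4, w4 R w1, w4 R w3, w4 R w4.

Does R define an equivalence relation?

Yes

Reflexive: yes — every world is R-related to itself.
Symmetric: yes — every pair in R has its reverse in R.
Transitive: yes — every two-step R-path is closed by a direct edge.
So R is an equivalence relation.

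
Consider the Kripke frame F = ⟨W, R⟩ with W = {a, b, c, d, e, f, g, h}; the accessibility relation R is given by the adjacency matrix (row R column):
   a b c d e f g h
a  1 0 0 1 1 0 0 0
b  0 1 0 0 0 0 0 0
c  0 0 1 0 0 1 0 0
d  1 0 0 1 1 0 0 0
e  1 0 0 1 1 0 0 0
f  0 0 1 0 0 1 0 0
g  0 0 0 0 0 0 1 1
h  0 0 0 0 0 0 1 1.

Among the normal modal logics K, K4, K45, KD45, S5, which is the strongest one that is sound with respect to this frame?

S5

Transitive (axiom 4): yes — every two-step R-path is closed by a direct edge.
Euclidean (axiom 5): yes — any two successors of a common world are R-related.
Serial (axiom D): yes — every world has a successor (e.g. a R a).
Reflexive (axiom T): yes — every world is R-related to itself.
So F validates K, K4, K45, KD45, S5. The strongest is S5.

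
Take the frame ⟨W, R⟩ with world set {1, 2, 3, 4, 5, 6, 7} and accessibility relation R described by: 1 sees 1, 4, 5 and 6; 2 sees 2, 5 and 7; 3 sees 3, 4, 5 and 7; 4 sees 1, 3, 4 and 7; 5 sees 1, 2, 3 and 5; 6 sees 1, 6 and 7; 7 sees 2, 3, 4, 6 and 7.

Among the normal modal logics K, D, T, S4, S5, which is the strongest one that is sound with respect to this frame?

Serial (axiom D): yes — every world has a successor (e.g. 1 R 1).
Reflexive (axiom T): yes — every world is R-related to itself.
Transitive (axiom 4): no — 1 R 4 and 4 R 3, but not 1 R 3.
Euclidean (axiom 5): no — 1 R 4 and 1 R 5, but not 4 R 5.
So F validates K, D, T; S4 would additionally require R to be transitive. The strongest is T.

T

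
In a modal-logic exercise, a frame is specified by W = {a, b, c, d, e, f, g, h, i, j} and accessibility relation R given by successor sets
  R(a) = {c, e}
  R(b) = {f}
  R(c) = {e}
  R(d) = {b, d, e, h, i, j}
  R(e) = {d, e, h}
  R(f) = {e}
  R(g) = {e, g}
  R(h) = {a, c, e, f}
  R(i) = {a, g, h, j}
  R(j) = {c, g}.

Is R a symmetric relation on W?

No

Symmetric: no — a R c but not c R a.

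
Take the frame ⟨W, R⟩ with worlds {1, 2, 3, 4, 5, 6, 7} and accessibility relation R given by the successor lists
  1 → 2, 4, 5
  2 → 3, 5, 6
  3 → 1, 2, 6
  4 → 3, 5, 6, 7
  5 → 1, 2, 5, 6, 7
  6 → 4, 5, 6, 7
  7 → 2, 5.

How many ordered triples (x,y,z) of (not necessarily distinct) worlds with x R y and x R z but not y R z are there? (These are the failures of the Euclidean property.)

Enumerating: (1,2,2), (1,2,4), (1,4,2), (1,4,4), (1,5,4), (2,3,3), (2,3,5), (2,5,3), (2,6,3), (3,1,1), (3,1,6), (3,2,1), … and 28 more.
Total: 40.

40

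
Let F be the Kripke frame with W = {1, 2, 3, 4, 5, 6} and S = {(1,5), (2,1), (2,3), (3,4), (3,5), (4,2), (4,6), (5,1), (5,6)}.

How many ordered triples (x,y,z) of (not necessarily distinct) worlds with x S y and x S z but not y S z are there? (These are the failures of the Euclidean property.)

Enumerating: (1,5,5), (2,1,1), (2,1,3), (2,3,1), (2,3,3), (3,4,4), (3,4,5), (3,5,4), (3,5,5), (4,2,2), (4,2,6), (4,6,2), (4,6,6), (5,1,1), (5,1,6), (5,6,1), (5,6,6).

17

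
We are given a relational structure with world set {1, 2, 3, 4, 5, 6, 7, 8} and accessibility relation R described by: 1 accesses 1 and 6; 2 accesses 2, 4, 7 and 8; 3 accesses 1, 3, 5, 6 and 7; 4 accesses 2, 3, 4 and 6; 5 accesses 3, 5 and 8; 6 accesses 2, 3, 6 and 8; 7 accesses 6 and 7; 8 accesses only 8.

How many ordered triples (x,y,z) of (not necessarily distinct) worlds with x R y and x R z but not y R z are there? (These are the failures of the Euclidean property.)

Enumerating: (1,6,1), (2,4,7), (2,4,8), (2,7,2), (2,7,4), (2,7,8), (2,8,2), (2,8,4), (2,8,7), (3,1,3), (3,1,5), (3,1,7), … and 25 more.
Total: 37.

37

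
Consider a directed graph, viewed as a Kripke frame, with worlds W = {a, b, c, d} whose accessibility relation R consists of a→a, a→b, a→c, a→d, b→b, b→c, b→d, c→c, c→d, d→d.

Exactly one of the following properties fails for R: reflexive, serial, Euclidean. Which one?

Reflexive: yes — every world is R-related to itself.
Serial: yes — every world has a successor (e.g. a R a).
Euclidean: no — a R c and a R b, but not c R b.
Only Euclidean fails.

Euclidean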